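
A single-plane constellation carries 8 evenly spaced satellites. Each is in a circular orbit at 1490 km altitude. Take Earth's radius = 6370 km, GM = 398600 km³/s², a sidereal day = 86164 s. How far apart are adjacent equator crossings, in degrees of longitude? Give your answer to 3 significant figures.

3.62°

Semi-major axis a = 6370 + 1490 = 7860 km. Period T = 2π√(a³/μ) = 2π√(7860³/398600) = 6935.0 s = 115.58 min.
Single-satellite node shift = (6935.0/86164) × 360° = 28.97°.
With 8 satellites evenly phased, successive equator crossings are 28.97/8 = 3.622° apart.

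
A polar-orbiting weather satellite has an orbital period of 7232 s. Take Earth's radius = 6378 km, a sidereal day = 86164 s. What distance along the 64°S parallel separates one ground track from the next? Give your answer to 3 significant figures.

1470 km

Node shift per orbit = (7232.0/86164) × 360° = 30.22°.
Equatorial spacing = 30.22 × 111.3 km/° = 3364 km.
At 64° latitude, spacing = 3364 × cos(64°) = 1474 km.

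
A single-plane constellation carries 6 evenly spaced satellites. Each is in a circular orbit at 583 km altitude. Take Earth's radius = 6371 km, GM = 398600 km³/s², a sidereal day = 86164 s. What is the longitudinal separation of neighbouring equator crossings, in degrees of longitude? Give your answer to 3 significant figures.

4.02°

Semi-major axis a = 6371 + 583 = 6954 km. Period T = 2π√(a³/μ) = 2π√(6954³/398600) = 5771.2 s = 96.19 min.
Single-satellite node shift = (5771.2/86164) × 360° = 24.11°.
With 6 satellites evenly phased, successive equator crossings are 24.11/6 = 4.019° apart.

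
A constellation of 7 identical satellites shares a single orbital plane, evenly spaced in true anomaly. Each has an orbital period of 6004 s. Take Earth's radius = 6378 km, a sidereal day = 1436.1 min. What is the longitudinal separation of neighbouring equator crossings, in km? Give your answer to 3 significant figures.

Single-satellite node shift = (6004.0/86166) × 360° = 25.08°.
With 7 satellites evenly phased, successive equator crossings are 25.08/7 = 3.584° apart.
That is 3.584 × 111.3 = 399 km at the equator.

399 km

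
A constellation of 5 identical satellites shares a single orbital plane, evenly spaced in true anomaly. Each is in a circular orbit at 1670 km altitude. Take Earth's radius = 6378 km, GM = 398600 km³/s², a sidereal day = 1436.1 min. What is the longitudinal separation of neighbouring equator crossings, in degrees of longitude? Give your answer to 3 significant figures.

6.00°

Semi-major axis a = 6378 + 1670 = 8048 km. Period T = 2π√(a³/μ) = 2π√(8048³/398600) = 7185.3 s = 119.75 min.
Single-satellite node shift = (7185.3/86166) × 360° = 30.02°.
With 5 satellites evenly phased, successive equator crossings are 30.02/5 = 6.004° apart.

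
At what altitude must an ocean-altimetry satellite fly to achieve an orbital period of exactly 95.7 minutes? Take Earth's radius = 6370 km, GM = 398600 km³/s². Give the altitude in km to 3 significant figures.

T = 95.7 min = 5742.0 s.
From T = 2π√(a³/μ): a = (μ T²/4π²)^(1/3) = (398600 × 5742.0² / 4π²)^(1/3) = 6931 km.
Altitude h = a − R = 6931 − 6370 = 561 km.

561 km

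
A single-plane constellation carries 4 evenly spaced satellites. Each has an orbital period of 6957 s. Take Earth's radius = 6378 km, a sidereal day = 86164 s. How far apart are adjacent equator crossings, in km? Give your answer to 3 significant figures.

809 km

Single-satellite node shift = (6957.0/86164) × 360° = 29.07°.
With 4 satellites evenly phased, successive equator crossings are 29.07/4 = 7.267° apart.
That is 7.267 × 111.3 = 809 km at the equator.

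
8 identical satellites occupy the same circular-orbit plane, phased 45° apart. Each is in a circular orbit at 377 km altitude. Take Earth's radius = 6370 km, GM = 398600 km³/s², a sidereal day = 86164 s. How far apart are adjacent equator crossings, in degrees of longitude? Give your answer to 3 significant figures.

Semi-major axis a = 6370 + 377 = 6747 km. Period T = 2π√(a³/μ) = 2π√(6747³/398600) = 5515.4 s = 91.92 min.
Single-satellite node shift = (5515.4/86164) × 360° = 23.04°.
With 8 satellites evenly phased, successive equator crossings are 23.04/8 = 2.880° apart.

2.88°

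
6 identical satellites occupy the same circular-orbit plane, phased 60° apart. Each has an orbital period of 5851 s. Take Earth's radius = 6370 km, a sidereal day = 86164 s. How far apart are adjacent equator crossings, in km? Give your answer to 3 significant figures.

Single-satellite node shift = (5851.0/86164) × 360° = 24.45°.
With 6 satellites evenly phased, successive equator crossings are 24.45/6 = 4.074° apart.
That is 4.074 × 111.2 = 453 km at the equator.

453 km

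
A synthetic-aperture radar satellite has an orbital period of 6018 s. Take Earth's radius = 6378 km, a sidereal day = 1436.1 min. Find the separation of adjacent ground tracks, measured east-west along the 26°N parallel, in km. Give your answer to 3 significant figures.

2520 km

Node shift per orbit = (6018.0/86166) × 360° = 25.14°.
Equatorial spacing = 25.14 × 111.3 km/° = 2799 km.
At 26° latitude, spacing = 2799 × cos(26°) = 2516 km.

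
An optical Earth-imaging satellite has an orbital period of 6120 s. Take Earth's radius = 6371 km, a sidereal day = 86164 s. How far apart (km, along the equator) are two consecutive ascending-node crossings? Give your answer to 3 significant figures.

During one orbit Earth rotates (6120.0 / 86164) × 360° = 25.57°.
At the equator that is 25.57° × (2π·6371/360) km/° = 25.57 × 111.2 = 2843 km.

2840 km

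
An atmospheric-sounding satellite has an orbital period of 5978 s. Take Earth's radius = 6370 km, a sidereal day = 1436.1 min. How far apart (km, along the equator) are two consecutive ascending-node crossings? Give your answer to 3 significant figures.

2780 km

During one orbit Earth rotates (5978.0 / 86166) × 360° = 24.98°.
At the equator that is 24.98° × (2π·6370/360) km/° = 24.98 × 111.2 = 2777 km.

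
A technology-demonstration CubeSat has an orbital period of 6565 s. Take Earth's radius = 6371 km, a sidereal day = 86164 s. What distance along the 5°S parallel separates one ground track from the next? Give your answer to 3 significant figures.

3040 km

Node shift per orbit = (6565.0/86164) × 360° = 27.43°.
Equatorial spacing = 27.43 × 111.2 km/° = 3050 km.
At 5° latitude, spacing = 3050 × cos(5°) = 3038 km.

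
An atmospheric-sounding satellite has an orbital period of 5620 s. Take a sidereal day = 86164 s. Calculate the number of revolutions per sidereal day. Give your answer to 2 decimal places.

Orbits per sidereal day = 86164 / 5620.0 = 15.332.

15.33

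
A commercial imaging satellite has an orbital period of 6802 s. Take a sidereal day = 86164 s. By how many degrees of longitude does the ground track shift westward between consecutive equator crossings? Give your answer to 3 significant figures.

During one orbit Earth rotates (6802.0 / 86164) × 360° = 28.42°.

28.4°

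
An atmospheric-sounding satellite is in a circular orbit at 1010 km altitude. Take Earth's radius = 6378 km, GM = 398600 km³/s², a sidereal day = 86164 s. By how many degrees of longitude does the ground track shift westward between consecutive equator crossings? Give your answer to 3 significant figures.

26.4°

Semi-major axis a = 6378 + 1010 = 7388 km. Period T = 2π√(a³/μ) = 2π√(7388³/398600) = 6319.8 s = 105.33 min.
During one orbit Earth rotates (6319.8 / 86164) × 360° = 26.40°.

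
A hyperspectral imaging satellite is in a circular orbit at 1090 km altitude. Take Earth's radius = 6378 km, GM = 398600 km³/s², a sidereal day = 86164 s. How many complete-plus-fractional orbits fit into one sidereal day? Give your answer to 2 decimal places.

Semi-major axis a = 6378 + 1090 = 7468 km. Period T = 2π√(a³/μ) = 2π√(7468³/398600) = 6422.7 s = 107.05 min.
Orbits per sidereal day = 86164 / 6422.7 = 13.416.

13.42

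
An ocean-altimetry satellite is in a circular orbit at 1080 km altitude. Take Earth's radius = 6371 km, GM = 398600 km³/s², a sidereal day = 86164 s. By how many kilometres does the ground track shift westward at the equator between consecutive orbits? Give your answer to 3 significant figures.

Semi-major axis a = 6371 + 1080 = 7451 km. Period T = 2π√(a³/μ) = 2π√(7451³/398600) = 6400.8 s = 106.68 min.
During one orbit Earth rotates (6400.8 / 86164) × 360° = 26.74°.
At the equator that is 26.74° × (2π·6371/360) km/° = 26.74 × 111.2 = 2974 km.

2970 km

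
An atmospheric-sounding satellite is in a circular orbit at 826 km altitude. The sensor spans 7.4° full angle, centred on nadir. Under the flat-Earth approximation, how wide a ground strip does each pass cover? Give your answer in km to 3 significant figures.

Half-angle = 7.4°/2 = 3.7°.
Swath width ≈ 2h·tan(θ/2) = 2 × 826 × tan(3.7°) = 106.8 km.

107 km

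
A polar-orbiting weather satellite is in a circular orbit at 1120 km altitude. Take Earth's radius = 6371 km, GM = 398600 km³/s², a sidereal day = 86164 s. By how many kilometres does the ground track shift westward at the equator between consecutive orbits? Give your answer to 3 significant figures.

3000 km

Semi-major axis a = 6371 + 1120 = 7491 km. Period T = 2π√(a³/μ) = 2π√(7491³/398600) = 6452.4 s = 107.54 min.
During one orbit Earth rotates (6452.4 / 86164) × 360° = 26.96°.
At the equator that is 26.96° × (2π·6371/360) km/° = 26.96 × 111.2 = 2998 km.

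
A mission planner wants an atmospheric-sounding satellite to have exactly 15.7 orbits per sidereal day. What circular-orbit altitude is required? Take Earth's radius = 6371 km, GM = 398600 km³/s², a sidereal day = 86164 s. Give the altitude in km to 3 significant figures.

Required period T = 86164 / 15.7 = 5488.2 s.
From T = 2π√(a³/μ): a = (μ T²/4π²)^(1/3) = (398600 × 5488.2² / 4π²)^(1/3) = 6725 km.
Altitude h = a − R = 6725 − 6371 = 354 km.

354 km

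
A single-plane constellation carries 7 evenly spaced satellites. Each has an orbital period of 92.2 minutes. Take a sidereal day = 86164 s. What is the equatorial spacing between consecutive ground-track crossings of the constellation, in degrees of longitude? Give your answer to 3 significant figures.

T = 92.2 min = 5532.0 s.
Single-satellite node shift = (5532.0/86164) × 360° = 23.11°.
With 7 satellites evenly phased, successive equator crossings are 23.11/7 = 3.302° apart.

3.30°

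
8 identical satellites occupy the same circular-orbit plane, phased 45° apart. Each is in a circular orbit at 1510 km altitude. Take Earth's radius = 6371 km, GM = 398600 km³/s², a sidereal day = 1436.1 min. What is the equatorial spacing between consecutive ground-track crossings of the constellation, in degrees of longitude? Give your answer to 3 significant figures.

3.64°

Semi-major axis a = 6371 + 1510 = 7881 km. Period T = 2π√(a³/μ) = 2π√(7881³/398600) = 6962.8 s = 116.05 min.
Single-satellite node shift = (6962.8/86166) × 360° = 29.09°.
With 8 satellites evenly phased, successive equator crossings are 29.09/8 = 3.636° apart.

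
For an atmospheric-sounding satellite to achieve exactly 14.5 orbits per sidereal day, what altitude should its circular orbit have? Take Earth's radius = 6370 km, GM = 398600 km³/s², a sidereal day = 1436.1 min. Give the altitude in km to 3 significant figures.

721 km

Required period T = 86166 / 14.5 = 5942.5 s.
From T = 2π√(a³/μ): a = (μ T²/4π²)^(1/3) = (398600 × 5942.5² / 4π²)^(1/3) = 7091 km.
Altitude h = a − R = 7091 − 6370 = 721 km.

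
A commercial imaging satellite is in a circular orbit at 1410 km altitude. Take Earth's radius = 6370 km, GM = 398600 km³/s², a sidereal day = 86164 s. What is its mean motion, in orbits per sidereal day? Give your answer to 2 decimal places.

12.62

Semi-major axis a = 6370 + 1410 = 7780 km. Period T = 2π√(a³/μ) = 2π√(7780³/398600) = 6829.4 s = 113.82 min.
Orbits per sidereal day = 86164 / 6829.4 = 12.617.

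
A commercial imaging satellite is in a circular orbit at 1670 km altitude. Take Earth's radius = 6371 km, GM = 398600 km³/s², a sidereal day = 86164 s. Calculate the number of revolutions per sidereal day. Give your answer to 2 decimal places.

12.01

Semi-major axis a = 6371 + 1670 = 8041 km. Period T = 2π√(a³/μ) = 2π√(8041³/398600) = 7175.9 s = 119.60 min.
Orbits per sidereal day = 86164 / 7175.9 = 12.007.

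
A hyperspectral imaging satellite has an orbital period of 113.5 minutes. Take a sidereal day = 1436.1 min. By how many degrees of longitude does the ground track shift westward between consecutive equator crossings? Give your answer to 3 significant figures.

28.5°

T = 113.5 min = 6810.0 s.
During one orbit Earth rotates (6810.0 / 86166) × 360° = 28.45°.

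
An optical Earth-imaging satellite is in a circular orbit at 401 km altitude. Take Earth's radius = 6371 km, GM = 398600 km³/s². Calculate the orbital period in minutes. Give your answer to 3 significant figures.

Semi-major axis a = 6371 + 401 = 6772 km. Period T = 2π√(a³/μ) = 2π√(6772³/398600) = 5546.1 s = 92.43 min.

92.4 min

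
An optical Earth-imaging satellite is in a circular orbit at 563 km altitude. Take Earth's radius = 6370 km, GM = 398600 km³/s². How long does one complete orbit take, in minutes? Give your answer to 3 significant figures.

95.8 min

Semi-major axis a = 6370 + 563 = 6933 km. Period T = 2π√(a³/μ) = 2π√(6933³/398600) = 5745.0 s = 95.75 min.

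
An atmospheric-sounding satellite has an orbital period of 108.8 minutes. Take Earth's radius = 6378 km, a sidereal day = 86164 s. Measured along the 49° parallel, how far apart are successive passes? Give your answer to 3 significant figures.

T = 108.8 min = 6528.0 s.
Node shift per orbit = (6528.0/86164) × 360° = 27.27°.
Equatorial spacing = 27.27 × 111.3 km/° = 3036 km.
At 49° latitude, spacing = 3036 × cos(49°) = 1992 km.

1990 km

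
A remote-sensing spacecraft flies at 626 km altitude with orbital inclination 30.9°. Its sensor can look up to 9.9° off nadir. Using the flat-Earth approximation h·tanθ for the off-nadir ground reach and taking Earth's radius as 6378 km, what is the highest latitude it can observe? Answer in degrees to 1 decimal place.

For a prograde orbit the ground track reaches latitude ±i = ±30.9°.
Sensor half-swath on the ground ≈ 626·tan(9.9°) = 109 km = 0.98° of latitude.
Maximum observable latitude ≈ 30.9 + 0.98 = 31.9°.

31.9°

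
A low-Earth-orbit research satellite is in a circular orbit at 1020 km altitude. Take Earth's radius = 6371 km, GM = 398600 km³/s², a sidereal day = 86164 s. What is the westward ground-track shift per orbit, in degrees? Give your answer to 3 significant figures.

26.4°

Semi-major axis a = 6371 + 1020 = 7391 km. Period T = 2π√(a³/μ) = 2π√(7391³/398600) = 6323.6 s = 105.39 min.
During one orbit Earth rotates (6323.6 / 86164) × 360° = 26.42°.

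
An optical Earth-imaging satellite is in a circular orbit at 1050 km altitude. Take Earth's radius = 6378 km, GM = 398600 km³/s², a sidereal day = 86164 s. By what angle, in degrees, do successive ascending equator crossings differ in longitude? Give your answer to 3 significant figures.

Semi-major axis a = 6378 + 1050 = 7428 km. Period T = 2π√(a³/μ) = 2π√(7428³/398600) = 6371.2 s = 106.19 min.
During one orbit Earth rotates (6371.2 / 86164) × 360° = 26.62°.

26.6°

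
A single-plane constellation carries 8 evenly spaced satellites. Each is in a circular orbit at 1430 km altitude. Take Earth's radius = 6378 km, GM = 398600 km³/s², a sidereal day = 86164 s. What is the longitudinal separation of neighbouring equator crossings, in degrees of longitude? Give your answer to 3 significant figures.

Semi-major axis a = 6378 + 1430 = 7808 km. Period T = 2π√(a³/μ) = 2π√(7808³/398600) = 6866.3 s = 114.44 min.
Single-satellite node shift = (6866.3/86164) × 360° = 28.69°.
With 8 satellites evenly phased, successive equator crossings are 28.69/8 = 3.586° apart.

3.59°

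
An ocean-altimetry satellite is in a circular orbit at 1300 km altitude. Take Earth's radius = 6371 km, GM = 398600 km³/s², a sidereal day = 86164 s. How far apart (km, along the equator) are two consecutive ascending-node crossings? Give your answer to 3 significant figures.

Semi-major axis a = 6371 + 1300 = 7671 km. Period T = 2π√(a³/μ) = 2π√(7671³/398600) = 6686.4 s = 111.44 min.
During one orbit Earth rotates (6686.4 / 86164) × 360° = 27.94°.
At the equator that is 27.94° × (2π·6371/360) km/° = 27.94 × 111.2 = 3106 km.

3110 km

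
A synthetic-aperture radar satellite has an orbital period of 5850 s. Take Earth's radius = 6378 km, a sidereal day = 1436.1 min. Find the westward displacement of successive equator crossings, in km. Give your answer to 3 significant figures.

2720 km

During one orbit Earth rotates (5850.0 / 86166) × 360° = 24.44°.
At the equator that is 24.44° × (2π·6378/360) km/° = 24.44 × 111.3 = 2721 km.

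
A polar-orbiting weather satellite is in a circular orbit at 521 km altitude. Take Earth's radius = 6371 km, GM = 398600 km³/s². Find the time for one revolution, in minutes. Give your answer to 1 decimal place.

Semi-major axis a = 6371 + 521 = 6892 km. Period T = 2π√(a³/μ) = 2π√(6892³/398600) = 5694.2 s = 94.90 min.

94.9 min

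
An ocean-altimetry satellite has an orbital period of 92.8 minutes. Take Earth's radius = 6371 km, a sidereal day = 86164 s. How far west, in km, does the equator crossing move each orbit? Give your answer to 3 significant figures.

2590 km

T = 92.8 min = 5568.0 s.
During one orbit Earth rotates (5568.0 / 86164) × 360° = 23.26°.
At the equator that is 23.26° × (2π·6371/360) km/° = 23.26 × 111.2 = 2587 km.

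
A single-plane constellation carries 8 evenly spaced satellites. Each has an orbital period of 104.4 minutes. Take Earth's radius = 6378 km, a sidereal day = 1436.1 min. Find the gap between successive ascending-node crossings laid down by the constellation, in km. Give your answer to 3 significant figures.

364 km

T = 104.4 min = 6264.0 s.
Single-satellite node shift = (6264.0/86166) × 360° = 26.17°.
With 8 satellites evenly phased, successive equator crossings are 26.17/8 = 3.271° apart.
That is 3.271 × 111.3 = 364 km at the equator.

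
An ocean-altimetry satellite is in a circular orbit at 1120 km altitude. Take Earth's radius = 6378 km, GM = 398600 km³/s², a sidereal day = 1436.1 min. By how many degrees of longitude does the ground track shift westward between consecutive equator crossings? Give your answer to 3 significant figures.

Semi-major axis a = 6378 + 1120 = 7498 km. Period T = 2π√(a³/μ) = 2π√(7498³/398600) = 6461.4 s = 107.69 min.
During one orbit Earth rotates (6461.4 / 86166) × 360° = 27.00°.

27.0°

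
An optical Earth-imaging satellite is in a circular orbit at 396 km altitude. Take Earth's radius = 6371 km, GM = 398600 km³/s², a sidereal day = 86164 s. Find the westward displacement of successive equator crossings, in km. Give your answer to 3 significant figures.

2570 km

Semi-major axis a = 6371 + 396 = 6767 km. Period T = 2π√(a³/μ) = 2π√(6767³/398600) = 5539.9 s = 92.33 min.
During one orbit Earth rotates (5539.9 / 86164) × 360° = 23.15°.
At the equator that is 23.15° × (2π·6371/360) km/° = 23.15 × 111.2 = 2574 km.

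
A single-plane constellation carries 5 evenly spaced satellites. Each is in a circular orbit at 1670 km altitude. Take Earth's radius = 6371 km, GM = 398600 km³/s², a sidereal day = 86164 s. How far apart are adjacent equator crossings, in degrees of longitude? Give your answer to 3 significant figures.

Semi-major axis a = 6371 + 1670 = 8041 km. Period T = 2π√(a³/μ) = 2π√(8041³/398600) = 7175.9 s = 119.60 min.
Single-satellite node shift = (7175.9/86164) × 360° = 29.98°.
With 5 satellites evenly phased, successive equator crossings are 29.98/5 = 5.996° apart.

6.00°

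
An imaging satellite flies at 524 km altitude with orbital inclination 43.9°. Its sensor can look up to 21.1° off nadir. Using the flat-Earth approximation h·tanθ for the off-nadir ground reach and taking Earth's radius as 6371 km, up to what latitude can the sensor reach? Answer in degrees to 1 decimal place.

45.7°

For a prograde orbit the ground track reaches latitude ±i = ±43.9°.
Sensor half-swath on the ground ≈ 524·tan(21.1°) = 202 km = 1.82° of latitude.
Maximum observable latitude ≈ 43.9 + 1.82 = 45.7°.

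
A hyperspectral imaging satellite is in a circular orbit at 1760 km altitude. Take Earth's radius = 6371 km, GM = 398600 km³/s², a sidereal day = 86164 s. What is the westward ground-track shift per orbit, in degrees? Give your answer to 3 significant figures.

30.5°

Semi-major axis a = 6371 + 1760 = 8131 km. Period T = 2π√(a³/μ) = 2π√(8131³/398600) = 7296.7 s = 121.61 min.
During one orbit Earth rotates (7296.7 / 86164) × 360° = 30.49°.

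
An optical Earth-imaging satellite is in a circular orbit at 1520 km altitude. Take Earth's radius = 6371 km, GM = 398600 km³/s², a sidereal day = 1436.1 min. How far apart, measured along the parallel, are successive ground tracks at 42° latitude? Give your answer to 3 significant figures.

Semi-major axis a = 6371 + 1520 = 7891 km. Period T = 2π√(a³/μ) = 2π√(7891³/398600) = 6976.0 s = 116.27 min.
Node shift per orbit = (6976.0/86166) × 360° = 29.15°.
Equatorial spacing = 29.15 × 111.2 km/° = 3241 km.
At 42° latitude, spacing = 3241 × cos(42°) = 2408 km.

2410 km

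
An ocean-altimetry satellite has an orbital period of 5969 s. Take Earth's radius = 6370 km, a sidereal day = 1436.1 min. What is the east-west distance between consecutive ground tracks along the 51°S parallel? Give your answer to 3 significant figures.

Node shift per orbit = (5969.0/86166) × 360° = 24.94°.
Equatorial spacing = 24.94 × 111.2 km/° = 2773 km.
At 51° latitude, spacing = 2773 × cos(51°) = 1745 km.

1740 km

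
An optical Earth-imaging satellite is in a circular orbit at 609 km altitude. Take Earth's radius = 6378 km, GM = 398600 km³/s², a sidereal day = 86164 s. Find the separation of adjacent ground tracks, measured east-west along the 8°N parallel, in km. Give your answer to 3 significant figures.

Semi-major axis a = 6378 + 609 = 6987 km. Period T = 2π√(a³/μ) = 2π√(6987³/398600) = 5812.3 s = 96.87 min.
Node shift per orbit = (5812.3/86164) × 360° = 24.28°.
Equatorial spacing = 24.28 × 111.3 km/° = 2703 km.
At 8° latitude, spacing = 2703 × cos(8°) = 2677 km.

2680 km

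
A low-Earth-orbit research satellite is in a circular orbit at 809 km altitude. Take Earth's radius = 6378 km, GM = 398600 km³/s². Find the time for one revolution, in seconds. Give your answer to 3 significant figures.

Semi-major axis a = 6378 + 809 = 7187 km. Period T = 2π√(a³/μ) = 2π√(7187³/398600) = 6063.6 s = 101.06 min.

6060 seconds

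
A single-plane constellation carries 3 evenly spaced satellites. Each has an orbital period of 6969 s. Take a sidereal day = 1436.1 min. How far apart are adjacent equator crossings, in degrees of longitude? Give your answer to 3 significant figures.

9.71°

Single-satellite node shift = (6969.0/86166) × 360° = 29.12°.
With 3 satellites evenly phased, successive equator crossings are 29.12/3 = 9.705° apart.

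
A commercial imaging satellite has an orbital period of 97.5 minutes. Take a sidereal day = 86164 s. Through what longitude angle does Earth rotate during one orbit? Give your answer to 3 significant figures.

T = 97.5 min = 5850.0 s.
During one orbit Earth rotates (5850.0 / 86164) × 360° = 24.44°.

24.4°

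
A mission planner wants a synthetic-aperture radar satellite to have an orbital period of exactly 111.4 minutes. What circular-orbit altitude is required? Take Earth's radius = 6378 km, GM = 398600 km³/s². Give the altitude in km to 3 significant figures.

T = 111.4 min = 6684.0 s.
From T = 2π√(a³/μ): a = (μ T²/4π²)^(1/3) = (398600 × 6684.0² / 4π²)^(1/3) = 7669 km.
Altitude h = a − R = 7669 − 6378 = 1291 km.

1290 km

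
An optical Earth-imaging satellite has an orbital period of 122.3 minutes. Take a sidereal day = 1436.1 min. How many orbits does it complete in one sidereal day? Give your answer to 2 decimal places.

11.74

T = 122.3 min = 7338.0 s.
Orbits per sidereal day = 86166 / 7338.0 = 11.742.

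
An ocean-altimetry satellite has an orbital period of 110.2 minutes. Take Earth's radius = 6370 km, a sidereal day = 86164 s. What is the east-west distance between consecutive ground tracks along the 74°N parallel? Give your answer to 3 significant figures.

T = 110.2 min = 6612.0 s.
Node shift per orbit = (6612.0/86164) × 360° = 27.63°.
Equatorial spacing = 27.63 × 111.2 km/° = 3071 km.
At 74° latitude, spacing = 3071 × cos(74°) = 847 km.

847 km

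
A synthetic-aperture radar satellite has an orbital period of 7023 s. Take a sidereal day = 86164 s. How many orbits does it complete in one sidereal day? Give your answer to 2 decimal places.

12.27

Orbits per sidereal day = 86164 / 7023.0 = 12.269.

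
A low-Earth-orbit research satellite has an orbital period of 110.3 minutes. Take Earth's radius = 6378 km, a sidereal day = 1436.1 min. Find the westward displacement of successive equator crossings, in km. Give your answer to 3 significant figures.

3080 km

T = 110.3 min = 6618.0 s.
During one orbit Earth rotates (6618.0 / 86166) × 360° = 27.65°.
At the equator that is 27.65° × (2π·6378/360) km/° = 27.65 × 111.3 = 3078 km.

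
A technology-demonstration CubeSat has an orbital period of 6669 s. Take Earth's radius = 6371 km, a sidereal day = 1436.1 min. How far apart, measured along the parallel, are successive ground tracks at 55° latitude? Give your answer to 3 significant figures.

1780 km

Node shift per orbit = (6669.0/86166) × 360° = 27.86°.
Equatorial spacing = 27.86 × 111.2 km/° = 3098 km.
At 55° latitude, spacing = 3098 × cos(55°) = 1777 km.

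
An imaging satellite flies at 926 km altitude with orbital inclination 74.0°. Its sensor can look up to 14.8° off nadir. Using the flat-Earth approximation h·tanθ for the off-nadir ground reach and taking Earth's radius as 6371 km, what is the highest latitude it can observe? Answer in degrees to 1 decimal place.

76.2°

For a prograde orbit the ground track reaches latitude ±i = ±74.0°.
Sensor half-swath on the ground ≈ 926·tan(14.8°) = 245 km = 2.20° of latitude.
Maximum observable latitude ≈ 74.0 + 2.20 = 76.2°.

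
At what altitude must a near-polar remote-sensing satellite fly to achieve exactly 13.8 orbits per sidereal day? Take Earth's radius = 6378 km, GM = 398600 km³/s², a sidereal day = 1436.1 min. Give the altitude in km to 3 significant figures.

Required period T = 86166 / 13.8 = 6243.9 s.
From T = 2π√(a³/μ): a = (μ T²/4π²)^(1/3) = (398600 × 6243.9² / 4π²)^(1/3) = 7329 km.
Altitude h = a − R = 7329 − 6378 = 951 km.

951 km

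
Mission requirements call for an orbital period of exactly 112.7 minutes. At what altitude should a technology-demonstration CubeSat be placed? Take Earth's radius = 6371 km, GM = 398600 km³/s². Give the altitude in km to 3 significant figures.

1360 km

T = 112.7 min = 6762.0 s.
From T = 2π√(a³/μ): a = (μ T²/4π²)^(1/3) = (398600 × 6762.0² / 4π²)^(1/3) = 7729 km.
Altitude h = a − R = 7729 − 6371 = 1358 km.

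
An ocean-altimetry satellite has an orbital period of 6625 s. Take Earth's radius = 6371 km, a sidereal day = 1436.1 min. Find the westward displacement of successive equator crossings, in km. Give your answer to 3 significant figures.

During one orbit Earth rotates (6625.0 / 86166) × 360° = 27.68°.
At the equator that is 27.68° × (2π·6371/360) km/° = 27.68 × 111.2 = 3078 km.

3080 km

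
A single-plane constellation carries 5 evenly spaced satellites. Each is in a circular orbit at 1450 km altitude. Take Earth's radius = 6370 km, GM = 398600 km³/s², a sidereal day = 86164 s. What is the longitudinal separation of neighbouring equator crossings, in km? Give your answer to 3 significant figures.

Semi-major axis a = 6370 + 1450 = 7820 km. Period T = 2π√(a³/μ) = 2π√(7820³/398600) = 6882.1 s = 114.70 min.
Single-satellite node shift = (6882.1/86164) × 360° = 28.75°.
With 5 satellites evenly phased, successive equator crossings are 28.75/5 = 5.751° apart.
That is 5.751 × 111.2 = 639 km at the equator.

639 km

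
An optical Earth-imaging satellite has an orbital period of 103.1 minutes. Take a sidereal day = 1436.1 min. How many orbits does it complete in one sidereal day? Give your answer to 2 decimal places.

13.93

T = 103.1 min = 6186.0 s.
Orbits per sidereal day = 86166 / 6186.0 = 13.929.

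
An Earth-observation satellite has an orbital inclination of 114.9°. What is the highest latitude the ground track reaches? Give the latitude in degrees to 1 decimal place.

65.1°

Retrograde orbit: the ground track reaches ±(180° − i) = ±(180 − 114.9) = ±65.1°.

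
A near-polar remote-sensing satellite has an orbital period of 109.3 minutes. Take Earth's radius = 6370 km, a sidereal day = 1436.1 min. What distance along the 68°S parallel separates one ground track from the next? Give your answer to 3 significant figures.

1140 km

T = 109.3 min = 6558.0 s.
Node shift per orbit = (6558.0/86166) × 360° = 27.40°.
Equatorial spacing = 27.40 × 111.2 km/° = 3046 km.
At 68° latitude, spacing = 3046 × cos(68°) = 1141 km.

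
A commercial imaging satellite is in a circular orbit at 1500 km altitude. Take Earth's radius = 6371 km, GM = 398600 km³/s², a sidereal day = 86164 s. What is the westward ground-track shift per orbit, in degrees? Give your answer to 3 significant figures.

29.0°

Semi-major axis a = 6371 + 1500 = 7871 km. Period T = 2π√(a³/μ) = 2π√(7871³/398600) = 6949.5 s = 115.83 min.
During one orbit Earth rotates (6949.5 / 86164) × 360° = 29.04°.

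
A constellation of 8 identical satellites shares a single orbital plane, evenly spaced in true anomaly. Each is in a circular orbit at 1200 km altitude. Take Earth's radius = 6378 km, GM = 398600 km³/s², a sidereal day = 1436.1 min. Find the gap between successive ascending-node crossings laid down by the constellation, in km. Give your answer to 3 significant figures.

382 km

Semi-major axis a = 6378 + 1200 = 7578 km. Period T = 2π√(a³/μ) = 2π√(7578³/398600) = 6565.1 s = 109.42 min.
Single-satellite node shift = (6565.1/86166) × 360° = 27.43°.
With 8 satellites evenly phased, successive equator crossings are 27.43/8 = 3.429° apart.
That is 3.429 × 111.3 = 382 km at the equator.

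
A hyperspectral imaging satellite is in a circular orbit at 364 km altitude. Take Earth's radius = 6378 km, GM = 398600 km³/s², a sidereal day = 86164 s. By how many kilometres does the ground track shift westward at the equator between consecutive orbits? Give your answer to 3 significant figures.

2560 km

Semi-major axis a = 6378 + 364 = 6742 km. Period T = 2π√(a³/μ) = 2π√(6742³/398600) = 5509.3 s = 91.82 min.
During one orbit Earth rotates (5509.3 / 86164) × 360° = 23.02°.
At the equator that is 23.02° × (2π·6378/360) km/° = 23.02 × 111.3 = 2562 km.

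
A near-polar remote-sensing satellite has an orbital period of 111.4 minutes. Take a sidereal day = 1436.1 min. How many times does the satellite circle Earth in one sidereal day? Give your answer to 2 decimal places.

T = 111.4 min = 6684.0 s.
Orbits per sidereal day = 86166 / 6684.0 = 12.891.

12.89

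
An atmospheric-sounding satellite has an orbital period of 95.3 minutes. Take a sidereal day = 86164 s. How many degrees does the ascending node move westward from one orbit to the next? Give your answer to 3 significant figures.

T = 95.3 min = 5718.0 s.
During one orbit Earth rotates (5718.0 / 86164) × 360° = 23.89°.

23.9°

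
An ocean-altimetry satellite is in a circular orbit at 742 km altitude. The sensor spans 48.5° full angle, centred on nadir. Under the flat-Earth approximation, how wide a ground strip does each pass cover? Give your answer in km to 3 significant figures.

Half-angle = 48.5°/2 = 24.25°.
Swath width ≈ 2h·tan(θ/2) = 2 × 742 × tan(24.25°) = 668.5 km.

668 km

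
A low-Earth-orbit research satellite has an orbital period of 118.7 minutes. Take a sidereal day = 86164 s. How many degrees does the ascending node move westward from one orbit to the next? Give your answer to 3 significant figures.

29.8°

T = 118.7 min = 7122.0 s.
During one orbit Earth rotates (7122.0 / 86164) × 360° = 29.76°.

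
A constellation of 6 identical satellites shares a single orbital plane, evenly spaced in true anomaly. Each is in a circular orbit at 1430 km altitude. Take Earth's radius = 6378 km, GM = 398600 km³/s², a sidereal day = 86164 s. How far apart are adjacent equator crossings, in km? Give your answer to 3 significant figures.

532 km

Semi-major axis a = 6378 + 1430 = 7808 km. Period T = 2π√(a³/μ) = 2π√(7808³/398600) = 6866.3 s = 114.44 min.
Single-satellite node shift = (6866.3/86164) × 360° = 28.69°.
With 6 satellites evenly phased, successive equator crossings are 28.69/6 = 4.781° apart.
That is 4.781 × 111.3 = 532 km at the equator.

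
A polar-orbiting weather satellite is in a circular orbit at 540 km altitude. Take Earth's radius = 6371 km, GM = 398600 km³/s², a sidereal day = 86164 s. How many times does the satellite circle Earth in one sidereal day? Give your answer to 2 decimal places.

Semi-major axis a = 6371 + 540 = 6911 km. Period T = 2π√(a³/μ) = 2π√(6911³/398600) = 5717.7 s = 95.30 min.
Orbits per sidereal day = 86164 / 5717.7 = 15.070.

15.07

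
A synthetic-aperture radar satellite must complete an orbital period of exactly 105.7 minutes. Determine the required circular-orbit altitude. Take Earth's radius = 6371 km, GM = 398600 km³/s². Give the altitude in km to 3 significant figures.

1030 km

T = 105.7 min = 6342.0 s.
From T = 2π√(a³/μ): a = (μ T²/4π²)^(1/3) = (398600 × 6342.0² / 4π²)^(1/3) = 7405 km.
Altitude h = a − R = 7405 − 6371 = 1034 km.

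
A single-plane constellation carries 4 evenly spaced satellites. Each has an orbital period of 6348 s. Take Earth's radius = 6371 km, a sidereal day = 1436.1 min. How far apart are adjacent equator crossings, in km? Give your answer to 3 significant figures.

737 km

Single-satellite node shift = (6348.0/86166) × 360° = 26.52°.
With 4 satellites evenly phased, successive equator crossings are 26.52/4 = 6.630° apart.
That is 6.630 × 111.2 = 737 km at the equator.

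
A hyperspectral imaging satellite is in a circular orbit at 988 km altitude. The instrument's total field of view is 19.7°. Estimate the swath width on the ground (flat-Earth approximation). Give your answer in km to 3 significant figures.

Half-angle = 19.7°/2 = 9.85°.
Swath width ≈ 2h·tan(θ/2) = 2 × 988 × tan(9.85°) = 343.1 km.

343 km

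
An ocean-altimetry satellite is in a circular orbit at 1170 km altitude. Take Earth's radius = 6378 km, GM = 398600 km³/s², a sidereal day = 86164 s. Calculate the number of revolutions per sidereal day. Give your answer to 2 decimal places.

13.20

Semi-major axis a = 6378 + 1170 = 7548 km. Period T = 2π√(a³/μ) = 2π√(7548³/398600) = 6526.2 s = 108.77 min.
Orbits per sidereal day = 86164 / 6526.2 = 13.203.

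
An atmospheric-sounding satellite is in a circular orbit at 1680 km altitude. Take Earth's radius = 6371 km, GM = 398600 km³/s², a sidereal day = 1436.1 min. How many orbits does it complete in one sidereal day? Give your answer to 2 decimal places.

11.99

Semi-major axis a = 6371 + 1680 = 8051 km. Period T = 2π√(a³/μ) = 2π√(8051³/398600) = 7189.3 s = 119.82 min.
Orbits per sidereal day = 86166 / 7189.3 = 11.985.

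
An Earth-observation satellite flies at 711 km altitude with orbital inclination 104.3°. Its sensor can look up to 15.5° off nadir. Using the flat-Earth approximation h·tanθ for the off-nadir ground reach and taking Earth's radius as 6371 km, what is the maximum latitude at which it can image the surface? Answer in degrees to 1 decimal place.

77.5°

Retrograde orbit: the ground track reaches ±(180° − i) = ±(180 − 104.3) = ±75.7°.
Sensor half-swath on the ground ≈ 711·tan(15.5°) = 197 km = 1.77° of latitude.
Maximum observable latitude ≈ 75.7 + 1.77 = 77.5°.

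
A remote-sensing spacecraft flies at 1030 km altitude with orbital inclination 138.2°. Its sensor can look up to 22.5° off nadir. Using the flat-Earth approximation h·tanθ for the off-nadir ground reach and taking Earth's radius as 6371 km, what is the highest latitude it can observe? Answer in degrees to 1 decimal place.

Retrograde orbit: the ground track reaches ±(180° − i) = ±(180 − 138.2) = ±41.8°.
Sensor half-swath on the ground ≈ 1030·tan(22.5°) = 427 km = 3.84° of latitude.
Maximum observable latitude ≈ 41.8 + 3.84 = 45.6°.

45.6°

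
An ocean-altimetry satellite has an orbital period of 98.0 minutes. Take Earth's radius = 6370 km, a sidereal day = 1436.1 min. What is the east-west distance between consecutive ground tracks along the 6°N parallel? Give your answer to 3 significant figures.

2720 km

T = 98.0 min = 5880.0 s.
Node shift per orbit = (5880.0/86166) × 360° = 24.57°.
Equatorial spacing = 24.57 × 111.2 km/° = 2731 km.
At 6° latitude, spacing = 2731 × cos(6°) = 2716 km.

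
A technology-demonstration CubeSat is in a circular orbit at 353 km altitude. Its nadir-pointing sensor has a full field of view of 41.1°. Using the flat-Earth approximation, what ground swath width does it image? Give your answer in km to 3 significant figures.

Half-angle = 41.1°/2 = 20.55°.
Swath width ≈ 2h·tan(θ/2) = 2 × 353 × tan(20.55°) = 264.7 km.

265 km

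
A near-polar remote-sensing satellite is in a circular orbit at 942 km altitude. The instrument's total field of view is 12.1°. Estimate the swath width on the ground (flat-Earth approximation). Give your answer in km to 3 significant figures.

Half-angle = 12.1°/2 = 6.05°.
Swath width ≈ 2h·tan(θ/2) = 2 × 942 × tan(6.05°) = 199.7 km.

200 km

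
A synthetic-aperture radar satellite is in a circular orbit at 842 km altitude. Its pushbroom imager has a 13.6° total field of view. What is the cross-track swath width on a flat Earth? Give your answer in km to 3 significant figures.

Half-angle = 13.6°/2 = 6.8°.
Swath width ≈ 2h·tan(θ/2) = 2 × 842 × tan(6.8°) = 200.8 km.

201 km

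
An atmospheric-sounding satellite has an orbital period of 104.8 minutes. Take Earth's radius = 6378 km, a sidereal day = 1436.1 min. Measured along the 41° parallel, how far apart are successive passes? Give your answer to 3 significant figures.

T = 104.8 min = 6288.0 s.
Node shift per orbit = (6288.0/86166) × 360° = 26.27°.
Equatorial spacing = 26.27 × 111.3 km/° = 2924 km.
At 41° latitude, spacing = 2924 × cos(41°) = 2207 km.

2210 km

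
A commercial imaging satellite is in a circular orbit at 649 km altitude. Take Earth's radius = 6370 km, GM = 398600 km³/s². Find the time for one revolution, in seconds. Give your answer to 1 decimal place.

Semi-major axis a = 6370 + 649 = 7019 km. Period T = 2π√(a³/μ) = 2π√(7019³/398600) = 5852.3 s = 97.54 min.

5852.3 seconds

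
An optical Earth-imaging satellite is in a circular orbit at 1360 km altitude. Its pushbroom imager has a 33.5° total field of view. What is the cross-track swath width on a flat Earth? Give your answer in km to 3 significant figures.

819 km

Half-angle = 33.5°/2 = 16.75°.
Swath width ≈ 2h·tan(θ/2) = 2 × 1360 × tan(16.75°) = 818.6 km.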